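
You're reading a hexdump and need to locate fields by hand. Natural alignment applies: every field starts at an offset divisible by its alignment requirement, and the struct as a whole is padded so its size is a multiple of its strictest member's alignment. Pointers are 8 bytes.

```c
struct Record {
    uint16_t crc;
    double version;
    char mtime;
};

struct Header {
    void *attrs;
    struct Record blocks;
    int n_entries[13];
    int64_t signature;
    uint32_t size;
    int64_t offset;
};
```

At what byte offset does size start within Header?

96

Record: crc at 0 (size 2, align 2) → ends 2; pad 6 to align 8 for version; version at 8 (size 8, align 8) → ends 16; mtime at 16 (size 1, align 1) → ends 17; tail pad 7 to reach multiple of 8; total 24 bytes, alignment 8
attrs at 0 (size 8, align 8) → ends 8
blocks at 8 (size 24, align 8) → ends 32
n_entries at 32 (size 52, align 4) → ends 84
pad 4 to align 8 for signature
signature at 88 (size 8, align 8) → ends 96
size at 96 (size 4, align 4) → ends 100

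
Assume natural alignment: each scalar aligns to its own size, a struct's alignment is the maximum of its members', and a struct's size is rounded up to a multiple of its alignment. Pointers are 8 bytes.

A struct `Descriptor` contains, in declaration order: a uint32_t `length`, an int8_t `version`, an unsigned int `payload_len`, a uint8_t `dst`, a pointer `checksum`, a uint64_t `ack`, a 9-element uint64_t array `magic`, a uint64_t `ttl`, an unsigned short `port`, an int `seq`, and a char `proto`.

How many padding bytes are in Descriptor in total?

0..4  length  (4B, 4-aligned)
4..5  version  (1B, 1-aligned)
5..8  -- padding (3B)
8..12  payload_len  (4B, 4-aligned)
12..13  dst  (1B, 1-aligned)
13..16  -- padding (3B)
16..24  checksum  (8B, 8-aligned)
24..32  ack  (8B, 8-aligned)
32..104  magic  (72B, 8-aligned)
104..112  ttl  (8B, 8-aligned)
112..114  port  (2B, 2-aligned)
114..116  -- padding (2B)
116..120  seq  (4B, 4-aligned)
120..121  proto  (1B, 1-aligned)
121..128  -- tail padding (7B)
sizeof = 128, alignof = 8
data bytes 113, size 128 → padding 15

15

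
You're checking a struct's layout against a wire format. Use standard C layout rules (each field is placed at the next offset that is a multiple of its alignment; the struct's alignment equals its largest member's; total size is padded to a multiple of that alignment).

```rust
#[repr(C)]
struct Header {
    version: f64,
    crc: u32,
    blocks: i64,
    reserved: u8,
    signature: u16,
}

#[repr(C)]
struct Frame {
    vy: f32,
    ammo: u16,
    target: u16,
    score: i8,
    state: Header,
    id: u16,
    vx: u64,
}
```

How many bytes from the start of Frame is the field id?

48

Header: 0..8  version  (8B, 8-aligned); 8..12  crc  (4B, 4-aligned); 12..16  -- padding (4B); 16..24  blocks  (8B, 8-aligned); 24..25  reserved  (1B, 1-aligned); 25..26  -- padding (1B); 26..28  signature  (2B, 2-aligned); 28..32  -- tail padding (4B); sizeof = 32, alignof = 8
0..4  vy  (4B, 4-aligned)
4..6  ammo  (2B, 2-aligned)
6..8  target  (2B, 2-aligned)
8..9  score  (1B, 1-aligned)
9..16  -- padding (7B)
16..48  state  (32B, 8-aligned)
48..50  id  (2B, 2-aligned)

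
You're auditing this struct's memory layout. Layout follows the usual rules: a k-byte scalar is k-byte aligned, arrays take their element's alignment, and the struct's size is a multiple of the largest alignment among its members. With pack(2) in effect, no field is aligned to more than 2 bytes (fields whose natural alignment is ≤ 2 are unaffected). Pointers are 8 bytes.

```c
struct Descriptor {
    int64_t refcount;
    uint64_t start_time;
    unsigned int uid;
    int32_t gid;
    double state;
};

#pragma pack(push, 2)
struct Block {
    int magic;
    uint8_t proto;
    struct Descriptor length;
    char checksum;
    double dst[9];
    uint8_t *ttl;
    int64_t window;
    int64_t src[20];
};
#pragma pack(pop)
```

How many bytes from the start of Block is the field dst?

Descriptor: @0: refcount [8B, align 8] → 8; @8: start_time [8B, align 8] → 16; @16: uid [4B, align 4] → 20; @20: gid [4B, align 4] → 24; @24: state [8B, align 8] → 32; size 32, align 8
@0: magic [4B, align 2] → 4
@4: proto [1B, align 1] → 5
+1 pad (align 2)
@6: length [32B, align 2] → 38
@38: checksum [1B, align 1] → 39
+1 pad (align 2)
@40: dst [72B, align 2] → 112

40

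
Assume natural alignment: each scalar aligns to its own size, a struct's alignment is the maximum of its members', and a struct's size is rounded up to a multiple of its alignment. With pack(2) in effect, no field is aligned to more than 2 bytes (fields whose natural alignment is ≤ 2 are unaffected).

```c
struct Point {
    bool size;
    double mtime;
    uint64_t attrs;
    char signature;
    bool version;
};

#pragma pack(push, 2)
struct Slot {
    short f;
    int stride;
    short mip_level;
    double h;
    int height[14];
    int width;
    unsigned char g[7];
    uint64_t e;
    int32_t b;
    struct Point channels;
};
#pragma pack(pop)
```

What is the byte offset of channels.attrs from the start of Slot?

112

Point: 0..1  size  (1B, 1-aligned); 1..8  -- padding (7B); 8..16  mtime  (8B, 8-aligned); 16..24  attrs  (8B, 8-aligned); 24..25  signature  (1B, 1-aligned); 25..26  version  (1B, 1-aligned); 26..32  -- tail padding (6B); sizeof = 32, alignof = 8
0..2  f  (2B, 2-aligned)
2..6  stride  (4B, 2-aligned)
6..8  mip_level  (2B, 2-aligned)
8..16  h  (8B, 2-aligned)
16..72  height  (56B, 2-aligned)
72..76  width  (4B, 2-aligned)
76..83  g  (7B, 1-aligned)
83..84  -- padding (1B)
84..92  e  (8B, 2-aligned)
92..96  b  (4B, 2-aligned)
96..128  channels  (32B, 2-aligned)
within Point: attrs at 16
96 + 16 = 112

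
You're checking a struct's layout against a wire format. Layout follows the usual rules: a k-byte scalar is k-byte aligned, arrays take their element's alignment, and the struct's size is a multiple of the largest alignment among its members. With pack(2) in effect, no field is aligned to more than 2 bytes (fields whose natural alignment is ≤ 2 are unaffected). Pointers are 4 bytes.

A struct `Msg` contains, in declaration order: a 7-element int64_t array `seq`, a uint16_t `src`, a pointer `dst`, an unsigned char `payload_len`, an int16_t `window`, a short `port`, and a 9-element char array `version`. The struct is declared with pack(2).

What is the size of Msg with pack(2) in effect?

@0: seq [56B, align 2] → 56
@56: src [2B, align 2] → 58
@58: dst [4B, align 2] → 62
@62: payload_len [1B, align 1] → 63
+1 pad (align 2)
@64: window [2B, align 2] → 66
@66: port [2B, align 2] → 68
@68: version [9B, align 1] → 77
+1 tail pad (align 2)
size 78, align 2

78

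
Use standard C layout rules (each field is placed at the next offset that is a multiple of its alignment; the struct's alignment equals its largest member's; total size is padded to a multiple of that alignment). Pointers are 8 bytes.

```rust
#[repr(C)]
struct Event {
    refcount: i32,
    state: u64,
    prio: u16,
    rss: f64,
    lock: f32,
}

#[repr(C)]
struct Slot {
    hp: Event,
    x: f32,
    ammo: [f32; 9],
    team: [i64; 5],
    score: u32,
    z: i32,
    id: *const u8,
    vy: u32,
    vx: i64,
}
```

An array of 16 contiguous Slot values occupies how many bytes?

2432

Event: 0..4  refcount  (4B, 4-aligned); 4..8  -- padding (4B); 8..16  state  (8B, 8-aligned); 16..18  prio  (2B, 2-aligned); 18..24  -- padding (6B); 24..32  rss  (8B, 8-aligned); 32..36  lock  (4B, 4-aligned); 36..40  -- tail padding (4B); sizeof = 40, alignof = 8
0..40  hp  (40B, 8-aligned)
40..44  x  (4B, 4-aligned)
44..80  ammo  (36B, 4-aligned)
80..120  team  (40B, 8-aligned)
120..124  score  (4B, 4-aligned)
124..128  z  (4B, 4-aligned)
128..136  id  (8B, 8-aligned)
136..140  vy  (4B, 4-aligned)
140..144  -- padding (4B)
144..152  vx  (8B, 8-aligned)
sizeof = 152, alignof = 8
array of 16: 16 × 152 = 2432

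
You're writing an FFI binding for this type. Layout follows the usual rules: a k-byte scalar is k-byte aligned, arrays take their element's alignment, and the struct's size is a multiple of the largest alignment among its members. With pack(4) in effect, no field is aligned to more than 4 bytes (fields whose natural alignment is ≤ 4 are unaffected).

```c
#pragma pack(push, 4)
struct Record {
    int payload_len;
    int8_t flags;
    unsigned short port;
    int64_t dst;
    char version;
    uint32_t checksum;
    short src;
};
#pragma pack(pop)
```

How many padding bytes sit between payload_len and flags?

0

0..4  payload_len  (4B, 4-aligned)
4..5  flags  (1B, 1-aligned)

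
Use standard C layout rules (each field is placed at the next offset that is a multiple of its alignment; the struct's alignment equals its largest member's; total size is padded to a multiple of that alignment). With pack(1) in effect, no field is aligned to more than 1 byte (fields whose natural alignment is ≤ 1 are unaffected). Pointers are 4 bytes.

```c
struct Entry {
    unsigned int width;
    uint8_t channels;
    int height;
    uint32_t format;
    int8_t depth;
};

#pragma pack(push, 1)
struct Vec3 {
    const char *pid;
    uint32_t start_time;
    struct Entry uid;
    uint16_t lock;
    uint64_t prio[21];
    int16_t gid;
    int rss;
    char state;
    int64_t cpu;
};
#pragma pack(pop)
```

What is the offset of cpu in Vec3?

Entry: @0: width [4B, align 4] → 4; @4: channels [1B, align 1] → 5; +3 pad (align 4); @8: height [4B, align 4] → 12; @12: format [4B, align 4] → 16; @16: depth [1B, align 1] → 17; +3 tail pad (align 4); size 20, align 4
@0: pid [4B, align 1] → 4
@4: start_time [4B, align 1] → 8
@8: uid [20B, align 1] → 28
@28: lock [2B, align 1] → 30
@30: prio [168B, align 1] → 198
@198: gid [2B, align 1] → 200
@200: rss [4B, align 1] → 204
@204: state [1B, align 1] → 205
@205: cpu [8B, align 1] → 213

205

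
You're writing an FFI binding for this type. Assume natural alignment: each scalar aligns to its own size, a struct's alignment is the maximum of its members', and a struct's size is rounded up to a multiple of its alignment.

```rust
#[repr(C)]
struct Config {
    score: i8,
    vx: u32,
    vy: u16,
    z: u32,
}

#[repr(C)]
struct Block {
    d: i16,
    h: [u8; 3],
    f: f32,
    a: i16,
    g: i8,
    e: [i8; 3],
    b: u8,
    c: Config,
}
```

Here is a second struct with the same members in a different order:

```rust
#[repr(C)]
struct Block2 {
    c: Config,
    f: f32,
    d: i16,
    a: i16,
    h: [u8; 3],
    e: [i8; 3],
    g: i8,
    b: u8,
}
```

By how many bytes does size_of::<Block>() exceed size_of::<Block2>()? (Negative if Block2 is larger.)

4

Config: 0..1  score  (1B, 1-aligned); 1..4  -- padding (3B); 4..8  vx  (4B, 4-aligned); 8..10  vy  (2B, 2-aligned); 10..12  -- padding (2B); 12..16  z  (4B, 4-aligned); sizeof = 16, alignof = 4
0..2  d  (2B, 2-aligned)
2..5  h  (3B, 1-aligned)
5..8  -- padding (3B)
8..12  f  (4B, 4-aligned)
12..14  a  (2B, 2-aligned)
14..15  g  (1B, 1-aligned)
15..18  e  (3B, 1-aligned)
18..19  b  (1B, 1-aligned)
19..20  -- padding (1B)
20..36  c  (16B, 4-aligned)
sizeof = 36, alignof = 4
— Block2 —
0..16  c  (16B, 4-aligned)
16..20  f  (4B, 4-aligned)
20..22  d  (2B, 2-aligned)
22..24  a  (2B, 2-aligned)
24..27  h  (3B, 1-aligned)
27..30  e  (3B, 1-aligned)
30..31  g  (1B, 1-aligned)
31..32  b  (1B, 1-aligned)
sizeof = 32, alignof = 4
36 − 32 = 4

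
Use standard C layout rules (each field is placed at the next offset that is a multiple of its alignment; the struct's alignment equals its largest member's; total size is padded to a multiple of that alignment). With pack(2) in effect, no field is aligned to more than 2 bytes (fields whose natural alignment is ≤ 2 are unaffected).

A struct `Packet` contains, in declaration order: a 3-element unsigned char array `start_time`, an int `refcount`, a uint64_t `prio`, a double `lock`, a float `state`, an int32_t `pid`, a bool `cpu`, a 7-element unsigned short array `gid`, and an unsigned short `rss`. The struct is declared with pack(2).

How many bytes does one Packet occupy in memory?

50

start_time at 0 (size 3, align 1) → ends 3
pad 1 to align 2 for refcount
refcount at 4 (size 4, align 2) → ends 8
prio at 8 (size 8, align 2) → ends 16
lock at 16 (size 8, align 2) → ends 24
state at 24 (size 4, align 2) → ends 28
pid at 28 (size 4, align 2) → ends 32
cpu at 32 (size 1, align 1) → ends 33
pad 1 to align 2 for gid
gid at 34 (size 14, align 2) → ends 48
rss at 48 (size 2, align 2) → ends 50
total 50 bytes, alignment 2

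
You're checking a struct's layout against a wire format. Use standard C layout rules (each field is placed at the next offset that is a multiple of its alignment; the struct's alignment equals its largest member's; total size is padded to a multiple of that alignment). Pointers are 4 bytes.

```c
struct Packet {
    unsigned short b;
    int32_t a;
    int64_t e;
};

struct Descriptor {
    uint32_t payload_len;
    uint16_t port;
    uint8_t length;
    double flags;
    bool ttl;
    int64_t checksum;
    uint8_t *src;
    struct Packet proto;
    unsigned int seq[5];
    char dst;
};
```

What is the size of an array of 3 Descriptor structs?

Packet: 0..2  b  (2B, 2-aligned); 2..4  -- padding (2B); 4..8  a  (4B, 4-aligned); 8..16  e  (8B, 8-aligned); sizeof = 16, alignof = 8
0..4  payload_len  (4B, 4-aligned)
4..6  port  (2B, 2-aligned)
6..7  length  (1B, 1-aligned)
7..8  -- padding (1B)
8..16  flags  (8B, 8-aligned)
16..17  ttl  (1B, 1-aligned)
17..24  -- padding (7B)
24..32  checksum  (8B, 8-aligned)
32..36  src  (4B, 4-aligned)
36..40  -- padding (4B)
40..56  proto  (16B, 8-aligned)
56..76  seq  (20B, 4-aligned)
76..77  dst  (1B, 1-aligned)
77..80  -- tail padding (3B)
sizeof = 80, alignof = 8
array of 3: 3 × 80 = 240

240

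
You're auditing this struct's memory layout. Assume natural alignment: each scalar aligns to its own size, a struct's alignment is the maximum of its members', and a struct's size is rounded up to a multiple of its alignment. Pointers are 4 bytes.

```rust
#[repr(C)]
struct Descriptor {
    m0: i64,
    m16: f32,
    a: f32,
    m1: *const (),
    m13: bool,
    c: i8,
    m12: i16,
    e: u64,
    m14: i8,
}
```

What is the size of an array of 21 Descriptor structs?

@0: m0 [8B, align 8] → 8
@8: m16 [4B, align 4] → 12
@12: a [4B, align 4] → 16
@16: m1 [4B, align 4] → 20
@20: m13 [1B, align 1] → 21
@21: c [1B, align 1] → 22
@22: m12 [2B, align 2] → 24
@24: e [8B, align 8] → 32
@32: m14 [1B, align 1] → 33
+7 tail pad (align 8)
size 40, align 8
array of 21: 21 × 40 = 840

840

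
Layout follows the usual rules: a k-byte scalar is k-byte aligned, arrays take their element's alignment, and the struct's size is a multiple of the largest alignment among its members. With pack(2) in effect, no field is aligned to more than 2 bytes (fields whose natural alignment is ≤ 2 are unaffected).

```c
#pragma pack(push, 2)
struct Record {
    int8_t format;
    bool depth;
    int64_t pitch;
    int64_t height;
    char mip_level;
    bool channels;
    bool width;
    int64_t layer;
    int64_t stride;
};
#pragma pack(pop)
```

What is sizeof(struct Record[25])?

@0: format [1B, align 1] → 1
@1: depth [1B, align 1] → 2
@2: pitch [8B, align 2] → 10
@10: height [8B, align 2] → 18
@18: mip_level [1B, align 1] → 19
@19: channels [1B, align 1] → 20
@20: width [1B, align 1] → 21
+1 pad (align 2)
@22: layer [8B, align 2] → 30
@30: stride [8B, align 2] → 38
size 38, align 2
array of 25: 25 × 38 = 950

950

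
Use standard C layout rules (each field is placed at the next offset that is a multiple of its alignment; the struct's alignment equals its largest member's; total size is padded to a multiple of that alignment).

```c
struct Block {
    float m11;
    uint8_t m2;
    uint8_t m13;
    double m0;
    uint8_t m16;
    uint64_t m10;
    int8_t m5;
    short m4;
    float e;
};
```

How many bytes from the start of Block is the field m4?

34

0..4  m11  (4B, 4-aligned)
4..5  m2  (1B, 1-aligned)
5..6  m13  (1B, 1-aligned)
6..8  -- padding (2B)
8..16  m0  (8B, 8-aligned)
16..17  m16  (1B, 1-aligned)
17..24  -- padding (7B)
24..32  m10  (8B, 8-aligned)
32..33  m5  (1B, 1-aligned)
33..34  -- padding (1B)
34..36  m4  (2B, 2-aligned)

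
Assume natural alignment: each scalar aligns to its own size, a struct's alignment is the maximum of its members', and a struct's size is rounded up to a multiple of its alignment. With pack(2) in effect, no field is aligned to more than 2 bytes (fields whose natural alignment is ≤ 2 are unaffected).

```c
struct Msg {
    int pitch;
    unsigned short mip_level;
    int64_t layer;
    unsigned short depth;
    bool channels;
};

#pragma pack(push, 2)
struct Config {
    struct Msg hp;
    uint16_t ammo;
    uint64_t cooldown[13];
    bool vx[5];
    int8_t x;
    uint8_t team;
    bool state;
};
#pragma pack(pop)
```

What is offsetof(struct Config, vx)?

130

Msg: @0: pitch [4B, align 4] → 4; @4: mip_level [2B, align 2] → 6; +2 pad (align 8); @8: layer [8B, align 8] → 16; @16: depth [2B, align 2] → 18; @18: channels [1B, align 1] → 19; +5 tail pad (align 8); size 24, align 8
@0: hp [24B, align 2] → 24
@24: ammo [2B, align 2] → 26
@26: cooldown [104B, align 2] → 130
@130: vx [5B, align 1] → 135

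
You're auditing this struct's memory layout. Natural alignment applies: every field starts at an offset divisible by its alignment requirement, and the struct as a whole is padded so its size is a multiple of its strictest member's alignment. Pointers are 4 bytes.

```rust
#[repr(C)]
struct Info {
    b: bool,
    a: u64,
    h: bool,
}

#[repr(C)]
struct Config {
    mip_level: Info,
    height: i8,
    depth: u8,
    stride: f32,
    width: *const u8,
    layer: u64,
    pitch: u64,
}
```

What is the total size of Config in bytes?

56

Info: 0..1  b  (1B, 1-aligned); 1..8  -- padding (7B); 8..16  a  (8B, 8-aligned); 16..17  h  (1B, 1-aligned); 17..24  -- tail padding (7B); sizeof = 24, alignof = 8
0..24  mip_level  (24B, 8-aligned)
24..25  height  (1B, 1-aligned)
25..26  depth  (1B, 1-aligned)
26..28  -- padding (2B)
28..32  stride  (4B, 4-aligned)
32..36  width  (4B, 4-aligned)
36..40  -- padding (4B)
40..48  layer  (8B, 8-aligned)
48..56  pitch  (8B, 8-aligned)
sizeof = 56, alignof = 8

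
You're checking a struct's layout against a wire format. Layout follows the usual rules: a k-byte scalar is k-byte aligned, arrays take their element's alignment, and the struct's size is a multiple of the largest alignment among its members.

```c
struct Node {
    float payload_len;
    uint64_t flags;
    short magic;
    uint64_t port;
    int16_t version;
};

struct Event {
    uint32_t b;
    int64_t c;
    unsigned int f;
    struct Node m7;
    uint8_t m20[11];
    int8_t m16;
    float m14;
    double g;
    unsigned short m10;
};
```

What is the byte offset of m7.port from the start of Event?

Node: 0..4  payload_len  (4B, 4-aligned); 4..8  -- padding (4B); 8..16  flags  (8B, 8-aligned); 16..18  magic  (2B, 2-aligned); 18..24  -- padding (6B); 24..32  port  (8B, 8-aligned); 32..34  version  (2B, 2-aligned); 34..40  -- tail padding (6B); sizeof = 40, alignof = 8
0..4  b  (4B, 4-aligned)
4..8  -- padding (4B)
8..16  c  (8B, 8-aligned)
16..20  f  (4B, 4-aligned)
20..24  -- padding (4B)
24..64  m7  (40B, 8-aligned)
within Node: port at 24
24 + 24 = 48

48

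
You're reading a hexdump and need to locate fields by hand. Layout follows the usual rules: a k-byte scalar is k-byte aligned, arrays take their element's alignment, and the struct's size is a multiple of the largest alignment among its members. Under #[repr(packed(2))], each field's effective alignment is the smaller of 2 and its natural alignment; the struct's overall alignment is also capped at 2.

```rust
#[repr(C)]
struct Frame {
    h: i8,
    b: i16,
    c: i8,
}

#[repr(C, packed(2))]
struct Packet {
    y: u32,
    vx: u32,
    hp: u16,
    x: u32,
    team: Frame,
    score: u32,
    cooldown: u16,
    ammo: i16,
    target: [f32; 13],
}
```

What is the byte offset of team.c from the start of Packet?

18

Frame: h at 0 (size 1, align 1) → ends 1; pad 1 to align 2 for b; b at 2 (size 2, align 2) → ends 4; c at 4 (size 1, align 1) → ends 5; tail pad 1 to reach multiple of 2; total 6 bytes, alignment 2
y at 0 (size 4, align 2) → ends 4
vx at 4 (size 4, align 2) → ends 8
hp at 8 (size 2, align 2) → ends 10
x at 10 (size 4, align 2) → ends 14
team at 14 (size 6, align 2) → ends 20
within Frame: c at 4
14 + 4 = 18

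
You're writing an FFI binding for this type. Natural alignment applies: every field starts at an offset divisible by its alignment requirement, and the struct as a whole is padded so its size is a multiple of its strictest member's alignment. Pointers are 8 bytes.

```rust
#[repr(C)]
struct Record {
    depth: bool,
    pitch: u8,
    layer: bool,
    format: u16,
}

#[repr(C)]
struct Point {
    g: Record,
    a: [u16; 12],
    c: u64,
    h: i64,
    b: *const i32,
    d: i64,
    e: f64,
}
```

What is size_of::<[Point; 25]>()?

1800

Record: @0: depth [1B, align 1] → 1; @1: pitch [1B, align 1] → 2; @2: layer [1B, align 1] → 3; +1 pad (align 2); @4: format [2B, align 2] → 6; size 6, align 2
@0: g [6B, align 2] → 6
@6: a [24B, align 2] → 30
+2 pad (align 8)
@32: c [8B, align 8] → 40
@40: h [8B, align 8] → 48
@48: b [8B, align 8] → 56
@56: d [8B, align 8] → 64
@64: e [8B, align 8] → 72
size 72, align 8
array of 25: 25 × 72 = 1800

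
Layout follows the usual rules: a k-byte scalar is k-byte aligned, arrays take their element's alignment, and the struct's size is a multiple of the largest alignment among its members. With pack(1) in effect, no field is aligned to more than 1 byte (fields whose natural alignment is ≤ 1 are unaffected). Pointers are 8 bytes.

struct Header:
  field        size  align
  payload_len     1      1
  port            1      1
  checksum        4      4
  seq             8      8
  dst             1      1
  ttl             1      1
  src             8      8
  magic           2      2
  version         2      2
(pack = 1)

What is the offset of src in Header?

0..1  payload_len  (1B, 1-aligned)
1..2  port  (1B, 1-aligned)
2..6  checksum  (4B, 1-aligned)
6..14  seq  (8B, 1-aligned)
14..15  dst  (1B, 1-aligned)
15..16  ttl  (1B, 1-aligned)
16..24  src  (8B, 1-aligned)

16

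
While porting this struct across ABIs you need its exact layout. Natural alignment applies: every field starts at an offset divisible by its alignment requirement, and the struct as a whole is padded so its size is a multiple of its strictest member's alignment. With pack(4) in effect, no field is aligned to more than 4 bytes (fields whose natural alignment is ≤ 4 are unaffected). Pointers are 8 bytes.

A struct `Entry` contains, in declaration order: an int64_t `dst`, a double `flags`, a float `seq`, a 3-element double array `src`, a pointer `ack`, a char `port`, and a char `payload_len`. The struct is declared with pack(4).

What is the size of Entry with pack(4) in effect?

@0: dst [8B, align 4] → 8
@8: flags [8B, align 4] → 16
@16: seq [4B, align 4] → 20
@20: src [24B, align 4] → 44
@44: ack [8B, align 4] → 52
@52: port [1B, align 1] → 53
@53: payload_len [1B, align 1] → 54
+2 tail pad (align 4)
size 56, align 4

56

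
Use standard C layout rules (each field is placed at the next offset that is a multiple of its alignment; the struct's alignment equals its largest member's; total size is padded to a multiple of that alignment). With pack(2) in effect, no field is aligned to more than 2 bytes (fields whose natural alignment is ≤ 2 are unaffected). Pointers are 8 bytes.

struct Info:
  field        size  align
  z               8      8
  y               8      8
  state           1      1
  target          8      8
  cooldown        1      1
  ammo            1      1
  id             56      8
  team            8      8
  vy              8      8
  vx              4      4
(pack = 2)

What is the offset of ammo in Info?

27

z at 0 (size 8, align 2) → ends 8
y at 8 (size 8, align 2) → ends 16
state at 16 (size 1, align 1) → ends 17
pad 1 to align 2 for target
target at 18 (size 8, align 2) → ends 26
cooldown at 26 (size 1, align 1) → ends 27
ammo at 27 (size 1, align 1) → ends 28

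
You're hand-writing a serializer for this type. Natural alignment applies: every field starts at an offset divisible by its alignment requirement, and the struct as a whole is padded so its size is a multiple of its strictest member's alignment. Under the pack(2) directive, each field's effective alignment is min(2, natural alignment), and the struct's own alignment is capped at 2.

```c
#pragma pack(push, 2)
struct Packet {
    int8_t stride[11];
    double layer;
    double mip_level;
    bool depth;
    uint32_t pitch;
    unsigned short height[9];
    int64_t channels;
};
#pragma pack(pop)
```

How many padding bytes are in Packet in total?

@0: stride [11B, align 1] → 11
+1 pad (align 2)
@12: layer [8B, align 2] → 20
@20: mip_level [8B, align 2] → 28
@28: depth [1B, align 1] → 29
+1 pad (align 2)
@30: pitch [4B, align 2] → 34
@34: height [18B, align 2] → 52
@52: channels [8B, align 2] → 60
size 60, align 2
data bytes 58, size 60 → padding 2

2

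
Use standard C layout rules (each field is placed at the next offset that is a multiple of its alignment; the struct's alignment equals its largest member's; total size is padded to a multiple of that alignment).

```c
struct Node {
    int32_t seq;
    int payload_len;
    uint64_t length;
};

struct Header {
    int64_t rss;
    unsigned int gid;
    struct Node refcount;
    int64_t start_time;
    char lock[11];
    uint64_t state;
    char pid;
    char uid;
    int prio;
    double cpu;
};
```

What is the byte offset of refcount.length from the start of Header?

Node: 0..4  seq  (4B, 4-aligned); 4..8  payload_len  (4B, 4-aligned); 8..16  length  (8B, 8-aligned); sizeof = 16, alignof = 8
0..8  rss  (8B, 8-aligned)
8..12  gid  (4B, 4-aligned)
12..16  -- padding (4B)
16..32  refcount  (16B, 8-aligned)
within Node: length at 8
16 + 8 = 24

24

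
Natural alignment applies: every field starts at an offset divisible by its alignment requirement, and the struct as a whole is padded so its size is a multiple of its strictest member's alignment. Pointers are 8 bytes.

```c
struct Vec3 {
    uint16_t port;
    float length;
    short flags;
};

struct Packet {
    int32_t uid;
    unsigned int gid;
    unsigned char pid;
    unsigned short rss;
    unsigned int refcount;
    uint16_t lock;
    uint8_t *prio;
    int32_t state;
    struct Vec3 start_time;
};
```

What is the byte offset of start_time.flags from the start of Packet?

Vec3: @0: port [2B, align 2] → 2; +2 pad (align 4); @4: length [4B, align 4] → 8; @8: flags [2B, align 2] → 10; +2 tail pad (align 4); size 12, align 4
@0: uid [4B, align 4] → 4
@4: gid [4B, align 4] → 8
@8: pid [1B, align 1] → 9
+1 pad (align 2)
@10: rss [2B, align 2] → 12
@12: refcount [4B, align 4] → 16
@16: lock [2B, align 2] → 18
+6 pad (align 8)
@24: prio [8B, align 8] → 32
@32: state [4B, align 4] → 36
@36: start_time [12B, align 4] → 48
within Vec3: flags at 8
36 + 8 = 44

44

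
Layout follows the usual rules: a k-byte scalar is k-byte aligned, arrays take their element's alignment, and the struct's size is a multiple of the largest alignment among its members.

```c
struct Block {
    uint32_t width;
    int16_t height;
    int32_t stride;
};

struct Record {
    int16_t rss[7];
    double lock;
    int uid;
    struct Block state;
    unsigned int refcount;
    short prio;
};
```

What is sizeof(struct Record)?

48 bytes

Block: width at 0 (size 4, align 4) → ends 4; height at 4 (size 2, align 2) → ends 6; pad 2 to align 4 for stride; stride at 8 (size 4, align 4) → ends 12; total 12 bytes, alignment 4
rss at 0 (size 14, align 2) → ends 14
pad 2 to align 8 for lock
lock at 16 (size 8, align 8) → ends 24
uid at 24 (size 4, align 4) → ends 28
state at 28 (size 12, align 4) → ends 40
refcount at 40 (size 4, align 4) → ends 44
prio at 44 (size 2, align 2) → ends 46
tail pad 2 to reach multiple of 8
total 48 bytes, alignment 8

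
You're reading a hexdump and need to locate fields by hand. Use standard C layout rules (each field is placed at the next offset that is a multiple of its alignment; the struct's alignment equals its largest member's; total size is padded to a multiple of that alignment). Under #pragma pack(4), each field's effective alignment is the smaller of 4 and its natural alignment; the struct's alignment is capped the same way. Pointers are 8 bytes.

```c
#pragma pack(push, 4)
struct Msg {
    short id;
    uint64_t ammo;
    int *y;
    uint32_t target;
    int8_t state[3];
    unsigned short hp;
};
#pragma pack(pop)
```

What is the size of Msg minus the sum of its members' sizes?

0..2  id  (2B, 2-aligned)
2..4  -- padding (2B)
4..12  ammo  (8B, 4-aligned)
12..20  y  (8B, 4-aligned)
20..24  target  (4B, 4-aligned)
24..27  state  (3B, 1-aligned)
27..28  -- padding (1B)
28..30  hp  (2B, 2-aligned)
30..32  -- tail padding (2B)
sizeof = 32, alignof = 4
data bytes 27, size 32 → padding 5

5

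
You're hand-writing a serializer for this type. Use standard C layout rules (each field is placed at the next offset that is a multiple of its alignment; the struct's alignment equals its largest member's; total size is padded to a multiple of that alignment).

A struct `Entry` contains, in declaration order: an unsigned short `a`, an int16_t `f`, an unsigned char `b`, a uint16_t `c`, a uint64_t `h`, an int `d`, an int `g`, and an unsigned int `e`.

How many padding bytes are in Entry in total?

5

a at 0 (size 2, align 2) → ends 2
f at 2 (size 2, align 2) → ends 4
b at 4 (size 1, align 1) → ends 5
pad 1 to align 2 for c
c at 6 (size 2, align 2) → ends 8
h at 8 (size 8, align 8) → ends 16
d at 16 (size 4, align 4) → ends 20
g at 20 (size 4, align 4) → ends 24
e at 24 (size 4, align 4) → ends 28
tail pad 4 to reach multiple of 8
total 32 bytes, alignment 8
data bytes 27, size 32 → padding 5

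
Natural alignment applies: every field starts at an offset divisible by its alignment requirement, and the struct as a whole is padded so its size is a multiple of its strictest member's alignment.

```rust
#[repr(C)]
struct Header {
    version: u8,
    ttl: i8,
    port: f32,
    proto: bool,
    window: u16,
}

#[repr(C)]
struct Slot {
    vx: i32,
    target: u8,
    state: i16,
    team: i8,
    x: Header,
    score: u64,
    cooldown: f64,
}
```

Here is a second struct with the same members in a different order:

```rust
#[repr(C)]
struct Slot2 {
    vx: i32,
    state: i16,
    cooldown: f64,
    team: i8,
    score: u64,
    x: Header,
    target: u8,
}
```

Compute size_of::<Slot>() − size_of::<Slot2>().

-8

Header: @0: version [1B, align 1] → 1; @1: ttl [1B, align 1] → 2; +2 pad (align 4); @4: port [4B, align 4] → 8; @8: proto [1B, align 1] → 9; +1 pad (align 2); @10: window [2B, align 2] → 12; size 12, align 4
@0: vx [4B, align 4] → 4
@4: target [1B, align 1] → 5
+1 pad (align 2)
@6: state [2B, align 2] → 8
@8: team [1B, align 1] → 9
+3 pad (align 4)
@12: x [12B, align 4] → 24
@24: score [8B, align 8] → 32
@32: cooldown [8B, align 8] → 40
size 40, align 8
— Slot2 —
@0: vx [4B, align 4] → 4
@4: state [2B, align 2] → 6
+2 pad (align 8)
@8: cooldown [8B, align 8] → 16
@16: team [1B, align 1] → 17
+7 pad (align 8)
@24: score [8B, align 8] → 32
@32: x [12B, align 4] → 44
@44: target [1B, align 1] → 45
+3 tail pad (align 8)
size 48, align 8
40 − 48 = -8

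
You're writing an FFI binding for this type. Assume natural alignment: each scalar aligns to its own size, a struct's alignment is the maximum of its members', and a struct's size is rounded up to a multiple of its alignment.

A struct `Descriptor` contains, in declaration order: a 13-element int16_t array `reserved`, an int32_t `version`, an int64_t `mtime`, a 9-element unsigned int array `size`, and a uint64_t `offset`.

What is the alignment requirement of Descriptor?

8

member alignments: reserved=2, version=4, mtime=8, size=4, offset=8
max = 8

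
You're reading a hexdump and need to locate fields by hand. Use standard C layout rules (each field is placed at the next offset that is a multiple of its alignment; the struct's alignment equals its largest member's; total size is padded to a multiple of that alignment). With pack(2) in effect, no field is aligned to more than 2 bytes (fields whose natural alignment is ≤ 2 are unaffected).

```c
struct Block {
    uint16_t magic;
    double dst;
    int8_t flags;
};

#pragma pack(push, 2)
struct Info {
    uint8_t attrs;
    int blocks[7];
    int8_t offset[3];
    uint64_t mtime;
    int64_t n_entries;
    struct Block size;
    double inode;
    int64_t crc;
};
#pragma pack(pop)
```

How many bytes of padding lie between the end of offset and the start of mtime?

Block: 0..2  magic  (2B, 2-aligned); 2..8  -- padding (6B); 8..16  dst  (8B, 8-aligned); 16..17  flags  (1B, 1-aligned); 17..24  -- tail padding (7B); sizeof = 24, alignof = 8
0..1  attrs  (1B, 1-aligned)
1..2  -- padding (1B)
2..30  blocks  (28B, 2-aligned)
30..33  offset  (3B, 1-aligned)
33..34  -- padding (1B)
34..42  mtime  (8B, 2-aligned)

1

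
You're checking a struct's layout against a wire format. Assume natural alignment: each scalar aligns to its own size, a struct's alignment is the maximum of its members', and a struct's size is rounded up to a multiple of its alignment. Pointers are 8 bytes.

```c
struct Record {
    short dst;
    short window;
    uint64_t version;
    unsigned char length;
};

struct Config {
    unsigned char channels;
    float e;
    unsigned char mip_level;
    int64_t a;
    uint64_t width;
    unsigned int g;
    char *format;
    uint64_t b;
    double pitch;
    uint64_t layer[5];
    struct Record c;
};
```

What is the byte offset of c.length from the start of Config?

120

Record: dst at 0 (size 2, align 2) → ends 2; window at 2 (size 2, align 2) → ends 4; pad 4 to align 8 for version; version at 8 (size 8, align 8) → ends 16; length at 16 (size 1, align 1) → ends 17; tail pad 7 to reach multiple of 8; total 24 bytes, alignment 8
channels at 0 (size 1, align 1) → ends 1
pad 3 to align 4 for e
e at 4 (size 4, align 4) → ends 8
mip_level at 8 (size 1, align 1) → ends 9
pad 7 to align 8 for a
a at 16 (size 8, align 8) → ends 24
width at 24 (size 8, align 8) → ends 32
g at 32 (size 4, align 4) → ends 36
pad 4 to align 8 for format
format at 40 (size 8, align 8) → ends 48
b at 48 (size 8, align 8) → ends 56
pitch at 56 (size 8, align 8) → ends 64
layer at 64 (size 40, align 8) → ends 104
c at 104 (size 24, align 8) → ends 128
within Record: length at 16
104 + 16 = 120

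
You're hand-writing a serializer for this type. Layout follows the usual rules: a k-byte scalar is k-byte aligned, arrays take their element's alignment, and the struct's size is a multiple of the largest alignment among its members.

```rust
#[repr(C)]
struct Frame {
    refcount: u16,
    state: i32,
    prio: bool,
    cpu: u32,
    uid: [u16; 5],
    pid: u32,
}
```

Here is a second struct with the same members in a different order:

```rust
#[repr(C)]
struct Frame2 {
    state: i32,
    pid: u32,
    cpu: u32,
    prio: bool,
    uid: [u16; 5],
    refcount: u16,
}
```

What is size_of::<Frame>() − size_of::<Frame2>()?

refcount at 0 (size 2, align 2) → ends 2
pad 2 to align 4 for state
state at 4 (size 4, align 4) → ends 8
prio at 8 (size 1, align 1) → ends 9
pad 3 to align 4 for cpu
cpu at 12 (size 4, align 4) → ends 16
uid at 16 (size 10, align 2) → ends 26
pad 2 to align 4 for pid
pid at 28 (size 4, align 4) → ends 32
total 32 bytes, alignment 4
— Frame2 —
state at 0 (size 4, align 4) → ends 4
pid at 4 (size 4, align 4) → ends 8
cpu at 8 (size 4, align 4) → ends 12
prio at 12 (size 1, align 1) → ends 13
pad 1 to align 2 for uid
uid at 14 (size 10, align 2) → ends 24
refcount at 24 (size 2, align 2) → ends 26
tail pad 2 to reach multiple of 4
total 28 bytes, alignment 4
32 − 28 = 4

4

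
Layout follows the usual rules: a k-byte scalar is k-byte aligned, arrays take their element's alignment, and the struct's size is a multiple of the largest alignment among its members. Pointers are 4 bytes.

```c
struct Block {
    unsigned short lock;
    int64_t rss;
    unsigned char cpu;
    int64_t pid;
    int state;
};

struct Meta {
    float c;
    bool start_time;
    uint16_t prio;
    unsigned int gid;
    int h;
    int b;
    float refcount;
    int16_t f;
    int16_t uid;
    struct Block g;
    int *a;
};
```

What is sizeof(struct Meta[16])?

Block: lock at 0 (size 2, align 2) → ends 2; pad 6 to align 8 for rss; rss at 8 (size 8, align 8) → ends 16; cpu at 16 (size 1, align 1) → ends 17; pad 7 to align 8 for pid; pid at 24 (size 8, align 8) → ends 32; state at 32 (size 4, align 4) → ends 36; tail pad 4 to reach multiple of 8; total 40 bytes, alignment 8
c at 0 (size 4, align 4) → ends 4
start_time at 4 (size 1, align 1) → ends 5
pad 1 to align 2 for prio
prio at 6 (size 2, align 2) → ends 8
gid at 8 (size 4, align 4) → ends 12
h at 12 (size 4, align 4) → ends 16
b at 16 (size 4, align 4) → ends 20
refcount at 20 (size 4, align 4) → ends 24
f at 24 (size 2, align 2) → ends 26
uid at 26 (size 2, align 2) → ends 28
pad 4 to align 8 for g
g at 32 (size 40, align 8) → ends 72
a at 72 (size 4, align 4) → ends 76
tail pad 4 to reach multiple of 8
total 80 bytes, alignment 8
array of 16: 16 × 80 = 1280

1280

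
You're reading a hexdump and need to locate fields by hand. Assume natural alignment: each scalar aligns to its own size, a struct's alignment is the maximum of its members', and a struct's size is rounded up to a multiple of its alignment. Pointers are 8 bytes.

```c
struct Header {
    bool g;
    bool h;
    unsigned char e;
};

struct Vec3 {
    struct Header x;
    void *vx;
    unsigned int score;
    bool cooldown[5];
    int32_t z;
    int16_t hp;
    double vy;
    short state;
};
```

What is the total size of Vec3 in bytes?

Header: @0: g [1B, align 1] → 1; @1: h [1B, align 1] → 2; @2: e [1B, align 1] → 3; size 3, align 1
@0: x [3B, align 1] → 3
+5 pad (align 8)
@8: vx [8B, align 8] → 16
@16: score [4B, align 4] → 20
@20: cooldown [5B, align 1] → 25
+3 pad (align 4)
@28: z [4B, align 4] → 32
@32: hp [2B, align 2] → 34
+6 pad (align 8)
@40: vy [8B, align 8] → 48
@48: state [2B, align 2] → 50
+6 tail pad (align 8)
size 56, align 8

56 bytes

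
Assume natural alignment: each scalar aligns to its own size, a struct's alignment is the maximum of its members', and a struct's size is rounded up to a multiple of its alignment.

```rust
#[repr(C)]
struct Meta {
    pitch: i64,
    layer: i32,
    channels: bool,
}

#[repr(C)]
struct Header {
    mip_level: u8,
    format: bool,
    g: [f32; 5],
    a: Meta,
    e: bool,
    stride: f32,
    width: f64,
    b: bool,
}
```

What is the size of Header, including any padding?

Meta: @0: pitch [8B, align 8] → 8; @8: layer [4B, align 4] → 12; @12: channels [1B, align 1] → 13; +3 tail pad (align 8); size 16, align 8
@0: mip_level [1B, align 1] → 1
@1: format [1B, align 1] → 2
+2 pad (align 4)
@4: g [20B, align 4] → 24
@24: a [16B, align 8] → 40
@40: e [1B, align 1] → 41
+3 pad (align 4)
@44: stride [4B, align 4] → 48
@48: width [8B, align 8] → 56
@56: b [1B, align 1] → 57
+7 tail pad (align 8)
size 64, align 8

64 bytes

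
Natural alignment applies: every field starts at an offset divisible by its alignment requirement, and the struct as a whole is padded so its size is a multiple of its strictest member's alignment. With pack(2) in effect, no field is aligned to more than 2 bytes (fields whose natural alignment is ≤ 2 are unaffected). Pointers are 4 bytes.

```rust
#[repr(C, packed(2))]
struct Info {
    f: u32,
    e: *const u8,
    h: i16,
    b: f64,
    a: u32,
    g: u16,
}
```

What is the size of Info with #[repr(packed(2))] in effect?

@0: f [4B, align 2] → 4
@4: e [4B, align 2] → 8
@8: h [2B, align 2] → 10
@10: b [8B, align 2] → 18
@18: a [4B, align 2] → 22
@22: g [2B, align 2] → 24
size 24, align 2

24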